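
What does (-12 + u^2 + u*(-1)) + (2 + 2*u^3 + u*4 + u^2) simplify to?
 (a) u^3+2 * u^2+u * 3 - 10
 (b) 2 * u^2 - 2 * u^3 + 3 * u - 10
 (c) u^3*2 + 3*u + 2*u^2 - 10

Adding the polynomials and combining like terms:
(-12 + u^2 + u*(-1)) + (2 + 2*u^3 + u*4 + u^2)
= u^3*2 + 3*u + 2*u^2 - 10
c) u^3*2 + 3*u + 2*u^2 - 10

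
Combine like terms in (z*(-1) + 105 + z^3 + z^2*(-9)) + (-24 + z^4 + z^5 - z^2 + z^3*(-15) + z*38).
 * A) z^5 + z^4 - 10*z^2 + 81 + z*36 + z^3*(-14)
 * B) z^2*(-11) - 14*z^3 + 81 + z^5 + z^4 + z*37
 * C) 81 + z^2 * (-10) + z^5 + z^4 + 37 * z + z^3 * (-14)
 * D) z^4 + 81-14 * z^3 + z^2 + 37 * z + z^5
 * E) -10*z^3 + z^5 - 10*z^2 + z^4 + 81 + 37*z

Adding the polynomials and combining like terms:
(z*(-1) + 105 + z^3 + z^2*(-9)) + (-24 + z^4 + z^5 - z^2 + z^3*(-15) + z*38)
= 81 + z^2 * (-10) + z^5 + z^4 + 37 * z + z^3 * (-14)
C) 81 + z^2 * (-10) + z^5 + z^4 + 37 * z + z^3 * (-14)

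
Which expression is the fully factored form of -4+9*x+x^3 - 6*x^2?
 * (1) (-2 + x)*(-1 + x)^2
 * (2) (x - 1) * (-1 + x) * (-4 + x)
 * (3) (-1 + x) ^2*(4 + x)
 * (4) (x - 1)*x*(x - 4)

We need to factor -4+9*x+x^3 - 6*x^2.
The factored form is (x - 1) * (-1 + x) * (-4 + x).
2) (x - 1) * (-1 + x) * (-4 + x)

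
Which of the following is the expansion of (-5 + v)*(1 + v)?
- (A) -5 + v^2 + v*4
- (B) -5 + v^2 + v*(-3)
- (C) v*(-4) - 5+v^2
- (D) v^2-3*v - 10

Expanding (-5 + v)*(1 + v):
= v*(-4) - 5+v^2
C) v*(-4) - 5+v^2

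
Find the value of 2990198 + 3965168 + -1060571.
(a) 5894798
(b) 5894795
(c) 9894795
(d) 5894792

First: 2990198 + 3965168 = 6955366
Then: 6955366 + -1060571 = 5894795
b) 5894795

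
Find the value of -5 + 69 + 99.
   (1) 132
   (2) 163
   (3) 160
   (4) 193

First: -5 + 69 = 64
Then: 64 + 99 = 163
2) 163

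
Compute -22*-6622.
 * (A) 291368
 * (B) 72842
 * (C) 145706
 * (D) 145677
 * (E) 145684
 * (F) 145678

-22 * -6622 = 145684
E) 145684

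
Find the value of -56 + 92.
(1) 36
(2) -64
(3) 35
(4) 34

-56 + 92 = 36
1) 36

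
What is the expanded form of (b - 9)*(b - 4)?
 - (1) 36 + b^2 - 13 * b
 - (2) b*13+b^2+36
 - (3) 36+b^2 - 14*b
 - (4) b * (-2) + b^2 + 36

Expanding (b - 9)*(b - 4):
= 36 + b^2 - 13 * b
1) 36 + b^2 - 13 * b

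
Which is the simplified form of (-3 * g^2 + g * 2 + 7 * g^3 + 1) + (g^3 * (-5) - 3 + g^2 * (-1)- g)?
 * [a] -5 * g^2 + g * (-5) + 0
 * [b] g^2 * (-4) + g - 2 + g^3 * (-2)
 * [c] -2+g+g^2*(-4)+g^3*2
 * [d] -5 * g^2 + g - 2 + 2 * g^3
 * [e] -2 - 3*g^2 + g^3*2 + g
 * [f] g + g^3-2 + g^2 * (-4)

Adding the polynomials and combining like terms:
(-3*g^2 + g*2 + 7*g^3 + 1) + (g^3*(-5) - 3 + g^2*(-1) - g)
= -2+g+g^2*(-4)+g^3*2
c) -2+g+g^2*(-4)+g^3*2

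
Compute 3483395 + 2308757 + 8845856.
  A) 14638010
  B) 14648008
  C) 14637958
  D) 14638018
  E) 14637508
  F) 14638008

First: 3483395 + 2308757 = 5792152
Then: 5792152 + 8845856 = 14638008
F) 14638008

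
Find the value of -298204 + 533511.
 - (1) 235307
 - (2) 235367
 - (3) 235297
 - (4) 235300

-298204 + 533511 = 235307
1) 235307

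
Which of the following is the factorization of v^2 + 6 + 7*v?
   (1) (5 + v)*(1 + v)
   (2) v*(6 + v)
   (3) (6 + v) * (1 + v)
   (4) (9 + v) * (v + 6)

We need to factor v^2 + 6 + 7*v.
The factored form is (6 + v) * (1 + v).
3) (6 + v) * (1 + v)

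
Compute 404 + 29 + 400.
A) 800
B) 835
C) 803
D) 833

First: 404 + 29 = 433
Then: 433 + 400 = 833
D) 833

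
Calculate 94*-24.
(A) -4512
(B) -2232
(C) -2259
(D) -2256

94 * -24 = -2256
D) -2256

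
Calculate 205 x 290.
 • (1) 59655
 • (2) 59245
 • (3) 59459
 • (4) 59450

205 * 290 = 59450
4) 59450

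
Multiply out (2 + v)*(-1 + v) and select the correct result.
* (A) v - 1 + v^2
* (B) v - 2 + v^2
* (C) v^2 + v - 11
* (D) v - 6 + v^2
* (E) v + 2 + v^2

Expanding (2 + v)*(-1 + v):
= v - 2 + v^2
B) v - 2 + v^2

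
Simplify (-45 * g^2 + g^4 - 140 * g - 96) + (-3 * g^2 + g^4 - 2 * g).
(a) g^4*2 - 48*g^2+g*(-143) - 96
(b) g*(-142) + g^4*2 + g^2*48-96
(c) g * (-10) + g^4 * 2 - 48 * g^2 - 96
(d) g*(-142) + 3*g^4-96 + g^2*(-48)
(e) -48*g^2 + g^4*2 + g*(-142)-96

Adding the polynomials and combining like terms:
(-45*g^2 + g^4 - 140*g - 96) + (-3*g^2 + g^4 - 2*g)
= -48*g^2 + g^4*2 + g*(-142)-96
e) -48*g^2 + g^4*2 + g*(-142)-96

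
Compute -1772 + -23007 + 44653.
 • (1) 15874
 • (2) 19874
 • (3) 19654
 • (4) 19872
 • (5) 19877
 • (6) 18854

First: -1772 + -23007 = -24779
Then: -24779 + 44653 = 19874
2) 19874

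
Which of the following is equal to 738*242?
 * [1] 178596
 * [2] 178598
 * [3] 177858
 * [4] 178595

738 * 242 = 178596
1) 178596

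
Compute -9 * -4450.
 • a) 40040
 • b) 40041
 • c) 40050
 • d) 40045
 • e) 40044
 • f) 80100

-9 * -4450 = 40050
c) 40050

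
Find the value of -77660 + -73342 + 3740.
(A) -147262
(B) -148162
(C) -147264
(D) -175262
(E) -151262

First: -77660 + -73342 = -151002
Then: -151002 + 3740 = -147262
A) -147262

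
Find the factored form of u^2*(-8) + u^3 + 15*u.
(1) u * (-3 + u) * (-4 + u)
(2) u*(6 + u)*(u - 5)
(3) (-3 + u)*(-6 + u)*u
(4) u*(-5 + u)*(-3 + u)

We need to factor u^2*(-8) + u^3 + 15*u.
The factored form is u*(-5 + u)*(-3 + u).
4) u*(-5 + u)*(-3 + u)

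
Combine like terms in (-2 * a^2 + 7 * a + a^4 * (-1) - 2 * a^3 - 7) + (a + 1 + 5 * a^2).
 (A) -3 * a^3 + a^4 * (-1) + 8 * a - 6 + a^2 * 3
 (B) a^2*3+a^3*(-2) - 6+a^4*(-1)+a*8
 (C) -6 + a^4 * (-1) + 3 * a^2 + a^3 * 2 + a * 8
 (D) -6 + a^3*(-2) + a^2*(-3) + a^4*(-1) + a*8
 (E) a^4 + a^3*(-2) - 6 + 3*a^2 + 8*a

Adding the polynomials and combining like terms:
(-2*a^2 + 7*a + a^4*(-1) - 2*a^3 - 7) + (a + 1 + 5*a^2)
= a^2*3+a^3*(-2) - 6+a^4*(-1)+a*8
B) a^2*3+a^3*(-2) - 6+a^4*(-1)+a*8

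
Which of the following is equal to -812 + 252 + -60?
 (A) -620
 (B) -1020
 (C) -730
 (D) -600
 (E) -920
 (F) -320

First: -812 + 252 = -560
Then: -560 + -60 = -620
A) -620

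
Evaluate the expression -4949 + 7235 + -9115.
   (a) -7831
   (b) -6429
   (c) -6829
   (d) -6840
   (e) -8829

First: -4949 + 7235 = 2286
Then: 2286 + -9115 = -6829
c) -6829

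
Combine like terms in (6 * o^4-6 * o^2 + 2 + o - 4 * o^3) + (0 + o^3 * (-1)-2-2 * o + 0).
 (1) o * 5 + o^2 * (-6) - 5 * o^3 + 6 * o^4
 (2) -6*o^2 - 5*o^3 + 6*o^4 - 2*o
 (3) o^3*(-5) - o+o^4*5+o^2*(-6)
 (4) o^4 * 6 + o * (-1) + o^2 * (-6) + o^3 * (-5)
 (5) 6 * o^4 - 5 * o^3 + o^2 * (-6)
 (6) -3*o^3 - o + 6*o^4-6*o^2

Adding the polynomials and combining like terms:
(6*o^4 - 6*o^2 + 2 + o - 4*o^3) + (0 + o^3*(-1) - 2 - 2*o + 0)
= o^4 * 6 + o * (-1) + o^2 * (-6) + o^3 * (-5)
4) o^4 * 6 + o * (-1) + o^2 * (-6) + o^3 * (-5)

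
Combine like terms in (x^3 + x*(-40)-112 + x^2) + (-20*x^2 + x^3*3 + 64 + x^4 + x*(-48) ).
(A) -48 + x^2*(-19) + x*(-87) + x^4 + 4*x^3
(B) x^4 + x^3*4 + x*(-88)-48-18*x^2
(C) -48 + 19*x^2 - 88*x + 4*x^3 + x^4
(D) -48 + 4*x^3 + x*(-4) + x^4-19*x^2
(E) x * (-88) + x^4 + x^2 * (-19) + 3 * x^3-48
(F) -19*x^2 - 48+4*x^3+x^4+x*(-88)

Adding the polynomials and combining like terms:
(x^3 + x*(-40) - 112 + x^2) + (-20*x^2 + x^3*3 + 64 + x^4 + x*(-48))
= -19*x^2 - 48+4*x^3+x^4+x*(-88)
F) -19*x^2 - 48+4*x^3+x^4+x*(-88)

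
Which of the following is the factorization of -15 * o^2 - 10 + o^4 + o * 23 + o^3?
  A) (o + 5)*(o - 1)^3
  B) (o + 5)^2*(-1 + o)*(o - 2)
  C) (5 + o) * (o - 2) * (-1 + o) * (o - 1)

We need to factor -15 * o^2 - 10 + o^4 + o * 23 + o^3.
The factored form is (5 + o) * (o - 2) * (-1 + o) * (o - 1).
C) (5 + o) * (o - 2) * (-1 + o) * (o - 1)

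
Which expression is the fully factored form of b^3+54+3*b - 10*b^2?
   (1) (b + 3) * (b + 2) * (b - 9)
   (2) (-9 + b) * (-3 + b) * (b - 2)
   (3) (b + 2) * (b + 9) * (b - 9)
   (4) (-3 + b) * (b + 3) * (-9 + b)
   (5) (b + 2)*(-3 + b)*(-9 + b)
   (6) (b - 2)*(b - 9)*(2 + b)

We need to factor b^3+54+3*b - 10*b^2.
The factored form is (b + 2)*(-3 + b)*(-9 + b).
5) (b + 2)*(-3 + b)*(-9 + b)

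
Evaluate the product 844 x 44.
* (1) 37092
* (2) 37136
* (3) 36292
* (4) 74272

844 * 44 = 37136
2) 37136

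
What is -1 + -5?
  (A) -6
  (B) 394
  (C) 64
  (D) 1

-1 + -5 = -6
A) -6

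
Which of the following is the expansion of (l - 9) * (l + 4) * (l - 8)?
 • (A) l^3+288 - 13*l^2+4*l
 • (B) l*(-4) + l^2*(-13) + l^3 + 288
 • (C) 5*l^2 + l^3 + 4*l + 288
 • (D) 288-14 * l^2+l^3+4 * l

Expanding (l - 9) * (l + 4) * (l - 8):
= l^3+288 - 13*l^2+4*l
A) l^3+288 - 13*l^2+4*l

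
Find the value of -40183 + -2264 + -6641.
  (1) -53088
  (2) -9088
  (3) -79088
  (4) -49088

First: -40183 + -2264 = -42447
Then: -42447 + -6641 = -49088
4) -49088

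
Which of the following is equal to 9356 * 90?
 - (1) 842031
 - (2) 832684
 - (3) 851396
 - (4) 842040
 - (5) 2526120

9356 * 90 = 842040
4) 842040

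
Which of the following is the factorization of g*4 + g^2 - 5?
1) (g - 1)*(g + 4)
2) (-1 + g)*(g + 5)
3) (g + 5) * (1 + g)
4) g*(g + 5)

We need to factor g*4 + g^2 - 5.
The factored form is (-1 + g)*(g + 5).
2) (-1 + g)*(g + 5)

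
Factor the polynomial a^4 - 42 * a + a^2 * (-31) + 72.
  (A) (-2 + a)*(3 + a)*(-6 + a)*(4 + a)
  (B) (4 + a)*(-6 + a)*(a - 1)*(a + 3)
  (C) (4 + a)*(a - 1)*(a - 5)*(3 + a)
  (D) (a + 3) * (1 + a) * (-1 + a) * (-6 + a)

We need to factor a^4 - 42 * a + a^2 * (-31) + 72.
The factored form is (4 + a)*(-6 + a)*(a - 1)*(a + 3).
B) (4 + a)*(-6 + a)*(a - 1)*(a + 3)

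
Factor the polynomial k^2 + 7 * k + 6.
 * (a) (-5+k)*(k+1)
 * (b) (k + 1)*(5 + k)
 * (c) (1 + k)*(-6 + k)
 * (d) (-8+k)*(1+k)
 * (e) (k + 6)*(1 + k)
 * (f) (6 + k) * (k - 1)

We need to factor k^2 + 7 * k + 6.
The factored form is (k + 6)*(1 + k).
e) (k + 6)*(1 + k)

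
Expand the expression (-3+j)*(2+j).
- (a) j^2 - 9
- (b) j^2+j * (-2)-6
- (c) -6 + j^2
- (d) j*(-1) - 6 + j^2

Expanding (-3+j)*(2+j):
= j*(-1) - 6 + j^2
d) j*(-1) - 6 + j^2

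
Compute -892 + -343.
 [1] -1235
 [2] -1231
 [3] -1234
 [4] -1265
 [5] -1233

-892 + -343 = -1235
1) -1235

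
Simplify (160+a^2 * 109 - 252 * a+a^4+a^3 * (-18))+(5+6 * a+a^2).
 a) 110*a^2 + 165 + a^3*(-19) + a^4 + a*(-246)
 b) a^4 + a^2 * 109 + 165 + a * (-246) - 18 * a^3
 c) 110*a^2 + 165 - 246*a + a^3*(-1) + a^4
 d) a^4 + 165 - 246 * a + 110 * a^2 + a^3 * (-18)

Adding the polynomials and combining like terms:
(160 + a^2*109 - 252*a + a^4 + a^3*(-18)) + (5 + 6*a + a^2)
= a^4 + 165 - 246 * a + 110 * a^2 + a^3 * (-18)
d) a^4 + 165 - 246 * a + 110 * a^2 + a^3 * (-18)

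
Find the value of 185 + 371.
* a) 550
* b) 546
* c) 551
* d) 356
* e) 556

185 + 371 = 556
e) 556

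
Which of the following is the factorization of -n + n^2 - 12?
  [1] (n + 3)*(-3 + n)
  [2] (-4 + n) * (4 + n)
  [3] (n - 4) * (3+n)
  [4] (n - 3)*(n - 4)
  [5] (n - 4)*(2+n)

We need to factor -n + n^2 - 12.
The factored form is (n - 4) * (3+n).
3) (n - 4) * (3+n)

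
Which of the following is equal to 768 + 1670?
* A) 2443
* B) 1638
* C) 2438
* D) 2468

768 + 1670 = 2438
C) 2438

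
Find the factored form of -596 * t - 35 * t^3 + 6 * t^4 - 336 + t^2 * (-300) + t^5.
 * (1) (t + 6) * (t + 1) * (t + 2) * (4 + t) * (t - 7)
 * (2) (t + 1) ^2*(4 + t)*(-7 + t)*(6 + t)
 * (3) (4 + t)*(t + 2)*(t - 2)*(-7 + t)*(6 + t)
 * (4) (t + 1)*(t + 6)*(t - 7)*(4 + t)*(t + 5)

We need to factor -596 * t - 35 * t^3 + 6 * t^4 - 336 + t^2 * (-300) + t^5.
The factored form is (t + 6) * (t + 1) * (t + 2) * (4 + t) * (t - 7).
1) (t + 6) * (t + 1) * (t + 2) * (4 + t) * (t - 7)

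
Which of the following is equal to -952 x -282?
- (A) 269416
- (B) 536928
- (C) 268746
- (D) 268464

-952 * -282 = 268464
D) 268464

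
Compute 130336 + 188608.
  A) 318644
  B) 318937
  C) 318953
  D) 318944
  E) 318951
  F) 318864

130336 + 188608 = 318944
D) 318944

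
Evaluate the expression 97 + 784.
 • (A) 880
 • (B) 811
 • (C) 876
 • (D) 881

97 + 784 = 881
D) 881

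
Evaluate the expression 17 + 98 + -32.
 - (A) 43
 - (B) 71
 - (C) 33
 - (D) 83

First: 17 + 98 = 115
Then: 115 + -32 = 83
D) 83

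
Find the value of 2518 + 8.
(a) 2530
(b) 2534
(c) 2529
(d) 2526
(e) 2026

2518 + 8 = 2526
d) 2526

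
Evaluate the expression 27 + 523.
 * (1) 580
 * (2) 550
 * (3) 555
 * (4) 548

27 + 523 = 550
2) 550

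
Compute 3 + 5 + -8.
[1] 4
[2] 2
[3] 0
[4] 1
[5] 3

First: 3 + 5 = 8
Then: 8 + -8 = 0
3) 0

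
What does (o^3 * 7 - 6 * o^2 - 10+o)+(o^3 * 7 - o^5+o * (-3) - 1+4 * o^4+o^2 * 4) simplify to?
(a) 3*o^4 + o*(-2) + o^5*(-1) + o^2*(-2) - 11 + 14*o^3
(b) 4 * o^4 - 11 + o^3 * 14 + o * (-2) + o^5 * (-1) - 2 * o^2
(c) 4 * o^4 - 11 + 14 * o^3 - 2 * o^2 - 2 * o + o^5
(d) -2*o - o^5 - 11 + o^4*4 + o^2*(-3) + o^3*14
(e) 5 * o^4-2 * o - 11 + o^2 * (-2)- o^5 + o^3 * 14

Adding the polynomials and combining like terms:
(o^3*7 - 6*o^2 - 10 + o) + (o^3*7 - o^5 + o*(-3) - 1 + 4*o^4 + o^2*4)
= 4 * o^4 - 11 + o^3 * 14 + o * (-2) + o^5 * (-1) - 2 * o^2
b) 4 * o^4 - 11 + o^3 * 14 + o * (-2) + o^5 * (-1) - 2 * o^2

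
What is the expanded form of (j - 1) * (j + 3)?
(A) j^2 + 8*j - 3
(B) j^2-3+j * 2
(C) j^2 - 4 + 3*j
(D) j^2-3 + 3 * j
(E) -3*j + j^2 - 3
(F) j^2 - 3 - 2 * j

Expanding (j - 1) * (j + 3):
= j^2-3+j * 2
B) j^2-3+j * 2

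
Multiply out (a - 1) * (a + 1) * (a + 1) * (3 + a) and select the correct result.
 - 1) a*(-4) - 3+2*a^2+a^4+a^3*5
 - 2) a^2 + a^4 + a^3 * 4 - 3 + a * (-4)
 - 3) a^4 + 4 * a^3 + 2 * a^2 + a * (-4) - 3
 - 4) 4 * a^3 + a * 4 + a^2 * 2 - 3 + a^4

Expanding (a - 1) * (a + 1) * (a + 1) * (3 + a):
= a^4 + 4 * a^3 + 2 * a^2 + a * (-4) - 3
3) a^4 + 4 * a^3 + 2 * a^2 + a * (-4) - 3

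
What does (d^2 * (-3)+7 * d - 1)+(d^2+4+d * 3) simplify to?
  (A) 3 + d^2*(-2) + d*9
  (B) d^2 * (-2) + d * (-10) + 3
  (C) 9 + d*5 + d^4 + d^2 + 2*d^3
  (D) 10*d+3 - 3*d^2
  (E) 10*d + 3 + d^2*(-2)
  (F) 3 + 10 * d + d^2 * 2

Adding the polynomials and combining like terms:
(d^2*(-3) + 7*d - 1) + (d^2 + 4 + d*3)
= 10*d + 3 + d^2*(-2)
E) 10*d + 3 + d^2*(-2)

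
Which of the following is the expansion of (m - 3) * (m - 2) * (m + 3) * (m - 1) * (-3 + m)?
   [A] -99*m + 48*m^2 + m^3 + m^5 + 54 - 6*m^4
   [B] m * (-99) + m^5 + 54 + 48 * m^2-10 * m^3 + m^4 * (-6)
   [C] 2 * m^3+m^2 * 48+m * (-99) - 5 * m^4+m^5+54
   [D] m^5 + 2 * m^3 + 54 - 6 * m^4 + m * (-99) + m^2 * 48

Expanding (m - 3) * (m - 2) * (m + 3) * (m - 1) * (-3 + m):
= m^5 + 2 * m^3 + 54 - 6 * m^4 + m * (-99) + m^2 * 48
D) m^5 + 2 * m^3 + 54 - 6 * m^4 + m * (-99) + m^2 * 48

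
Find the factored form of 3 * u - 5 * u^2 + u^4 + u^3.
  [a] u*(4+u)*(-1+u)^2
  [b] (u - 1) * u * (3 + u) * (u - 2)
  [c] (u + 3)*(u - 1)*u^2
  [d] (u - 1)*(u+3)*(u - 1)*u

We need to factor 3 * u - 5 * u^2 + u^4 + u^3.
The factored form is (u - 1)*(u+3)*(u - 1)*u.
d) (u - 1)*(u+3)*(u - 1)*u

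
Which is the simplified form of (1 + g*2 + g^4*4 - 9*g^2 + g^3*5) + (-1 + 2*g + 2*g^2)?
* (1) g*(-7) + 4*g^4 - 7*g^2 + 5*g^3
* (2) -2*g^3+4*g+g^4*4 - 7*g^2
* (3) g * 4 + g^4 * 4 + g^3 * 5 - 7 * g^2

Adding the polynomials and combining like terms:
(1 + g*2 + g^4*4 - 9*g^2 + g^3*5) + (-1 + 2*g + 2*g^2)
= g * 4 + g^4 * 4 + g^3 * 5 - 7 * g^2
3) g * 4 + g^4 * 4 + g^3 * 5 - 7 * g^2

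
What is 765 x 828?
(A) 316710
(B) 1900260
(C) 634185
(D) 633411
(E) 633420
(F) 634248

765 * 828 = 633420
E) 633420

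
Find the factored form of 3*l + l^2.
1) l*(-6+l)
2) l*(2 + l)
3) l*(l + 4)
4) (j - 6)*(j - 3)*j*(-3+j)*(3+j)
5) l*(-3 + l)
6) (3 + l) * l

We need to factor 3*l + l^2.
The factored form is (3 + l) * l.
6) (3 + l) * l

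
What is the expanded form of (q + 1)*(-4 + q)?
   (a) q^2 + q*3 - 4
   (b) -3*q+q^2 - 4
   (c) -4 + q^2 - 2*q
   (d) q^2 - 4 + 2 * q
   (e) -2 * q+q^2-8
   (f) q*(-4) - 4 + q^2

Expanding (q + 1)*(-4 + q):
= -3*q+q^2 - 4
b) -3*q+q^2 - 4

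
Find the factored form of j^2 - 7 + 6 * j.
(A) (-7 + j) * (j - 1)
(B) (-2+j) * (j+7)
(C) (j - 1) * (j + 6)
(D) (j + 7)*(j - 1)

We need to factor j^2 - 7 + 6 * j.
The factored form is (j + 7)*(j - 1).
D) (j + 7)*(j - 1)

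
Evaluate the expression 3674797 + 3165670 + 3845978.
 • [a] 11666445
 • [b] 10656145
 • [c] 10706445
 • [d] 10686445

First: 3674797 + 3165670 = 6840467
Then: 6840467 + 3845978 = 10686445
d) 10686445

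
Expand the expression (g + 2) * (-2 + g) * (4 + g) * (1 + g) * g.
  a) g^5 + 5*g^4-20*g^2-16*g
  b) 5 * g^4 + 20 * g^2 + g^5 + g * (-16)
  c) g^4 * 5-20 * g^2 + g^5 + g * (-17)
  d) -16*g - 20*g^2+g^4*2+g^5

Expanding (g + 2) * (-2 + g) * (4 + g) * (1 + g) * g:
= g^5 + 5*g^4-20*g^2-16*g
a) g^5 + 5*g^4-20*g^2-16*g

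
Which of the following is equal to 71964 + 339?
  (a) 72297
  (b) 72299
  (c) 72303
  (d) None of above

71964 + 339 = 72303
c) 72303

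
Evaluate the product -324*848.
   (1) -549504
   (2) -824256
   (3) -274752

-324 * 848 = -274752
3) -274752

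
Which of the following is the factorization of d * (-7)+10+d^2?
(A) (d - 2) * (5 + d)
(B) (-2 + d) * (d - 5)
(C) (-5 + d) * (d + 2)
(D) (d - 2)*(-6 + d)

We need to factor d * (-7)+10+d^2.
The factored form is (-2 + d) * (d - 5).
B) (-2 + d) * (d - 5)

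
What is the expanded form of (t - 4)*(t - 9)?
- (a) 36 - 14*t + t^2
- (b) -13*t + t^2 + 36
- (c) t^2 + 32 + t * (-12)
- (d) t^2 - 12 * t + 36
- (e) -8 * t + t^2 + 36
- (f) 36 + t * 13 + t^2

Expanding (t - 4)*(t - 9):
= -13*t + t^2 + 36
b) -13*t + t^2 + 36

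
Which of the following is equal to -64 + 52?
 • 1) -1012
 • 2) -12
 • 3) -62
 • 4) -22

-64 + 52 = -12
2) -12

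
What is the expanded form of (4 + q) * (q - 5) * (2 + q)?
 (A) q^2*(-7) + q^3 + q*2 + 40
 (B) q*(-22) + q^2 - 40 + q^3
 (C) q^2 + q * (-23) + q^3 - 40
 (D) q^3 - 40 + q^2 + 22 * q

Expanding (4 + q) * (q - 5) * (2 + q):
= q*(-22) + q^2 - 40 + q^3
B) q*(-22) + q^2 - 40 + q^3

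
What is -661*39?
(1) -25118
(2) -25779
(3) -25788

-661 * 39 = -25779
2) -25779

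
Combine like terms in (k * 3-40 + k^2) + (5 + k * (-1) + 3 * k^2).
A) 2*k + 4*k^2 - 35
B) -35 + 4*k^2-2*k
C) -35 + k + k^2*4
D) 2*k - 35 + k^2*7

Adding the polynomials and combining like terms:
(k*3 - 40 + k^2) + (5 + k*(-1) + 3*k^2)
= 2*k + 4*k^2 - 35
A) 2*k + 4*k^2 - 35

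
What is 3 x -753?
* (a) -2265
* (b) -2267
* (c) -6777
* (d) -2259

3 * -753 = -2259
d) -2259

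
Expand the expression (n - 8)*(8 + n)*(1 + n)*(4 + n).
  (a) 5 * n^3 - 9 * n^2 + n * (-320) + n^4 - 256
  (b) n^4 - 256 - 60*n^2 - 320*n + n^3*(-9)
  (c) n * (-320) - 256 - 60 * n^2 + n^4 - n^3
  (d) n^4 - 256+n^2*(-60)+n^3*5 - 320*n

Expanding (n - 8)*(8 + n)*(1 + n)*(4 + n):
= n^4 - 256+n^2*(-60)+n^3*5 - 320*n
d) n^4 - 256+n^2*(-60)+n^3*5 - 320*n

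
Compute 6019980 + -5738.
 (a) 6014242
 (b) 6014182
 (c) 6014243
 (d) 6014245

6019980 + -5738 = 6014242
a) 6014242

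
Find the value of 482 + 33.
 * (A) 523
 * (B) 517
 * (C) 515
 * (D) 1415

482 + 33 = 515
C) 515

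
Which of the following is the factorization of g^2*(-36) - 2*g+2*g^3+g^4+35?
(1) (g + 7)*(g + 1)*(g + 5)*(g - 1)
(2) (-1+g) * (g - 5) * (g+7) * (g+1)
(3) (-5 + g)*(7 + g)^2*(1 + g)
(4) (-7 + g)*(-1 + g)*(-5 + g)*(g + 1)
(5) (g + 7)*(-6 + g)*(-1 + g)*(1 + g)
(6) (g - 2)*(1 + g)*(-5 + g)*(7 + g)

We need to factor g^2*(-36) - 2*g+2*g^3+g^4+35.
The factored form is (-1+g) * (g - 5) * (g+7) * (g+1).
2) (-1+g) * (g - 5) * (g+7) * (g+1)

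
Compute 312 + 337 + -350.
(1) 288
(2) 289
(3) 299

First: 312 + 337 = 649
Then: 649 + -350 = 299
3) 299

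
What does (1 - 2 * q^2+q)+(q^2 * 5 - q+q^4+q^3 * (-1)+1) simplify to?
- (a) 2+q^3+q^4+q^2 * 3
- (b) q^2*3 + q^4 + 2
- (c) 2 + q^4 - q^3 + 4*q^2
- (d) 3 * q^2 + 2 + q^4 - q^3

Adding the polynomials and combining like terms:
(1 - 2*q^2 + q) + (q^2*5 - q + q^4 + q^3*(-1) + 1)
= 3 * q^2 + 2 + q^4 - q^3
d) 3 * q^2 + 2 + q^4 - q^3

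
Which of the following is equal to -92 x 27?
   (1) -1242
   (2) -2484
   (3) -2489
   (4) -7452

-92 * 27 = -2484
2) -2484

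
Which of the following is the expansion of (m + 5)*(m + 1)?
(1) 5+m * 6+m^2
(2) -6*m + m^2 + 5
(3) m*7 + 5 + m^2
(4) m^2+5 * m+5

Expanding (m + 5)*(m + 1):
= 5+m * 6+m^2
1) 5+m * 6+m^2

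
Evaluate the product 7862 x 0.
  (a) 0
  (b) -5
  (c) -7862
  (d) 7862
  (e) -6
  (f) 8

7862 * 0 = 0
a) 0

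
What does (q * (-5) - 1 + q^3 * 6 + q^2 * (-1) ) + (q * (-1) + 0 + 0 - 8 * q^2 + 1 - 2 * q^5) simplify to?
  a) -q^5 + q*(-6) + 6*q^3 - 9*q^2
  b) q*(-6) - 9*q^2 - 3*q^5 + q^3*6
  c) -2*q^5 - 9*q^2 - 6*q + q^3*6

Adding the polynomials and combining like terms:
(q*(-5) - 1 + q^3*6 + q^2*(-1)) + (q*(-1) + 0 + 0 - 8*q^2 + 1 - 2*q^5)
= -2*q^5 - 9*q^2 - 6*q + q^3*6
c) -2*q^5 - 9*q^2 - 6*q + q^3*6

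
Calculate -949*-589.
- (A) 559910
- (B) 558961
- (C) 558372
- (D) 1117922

-949 * -589 = 558961
B) 558961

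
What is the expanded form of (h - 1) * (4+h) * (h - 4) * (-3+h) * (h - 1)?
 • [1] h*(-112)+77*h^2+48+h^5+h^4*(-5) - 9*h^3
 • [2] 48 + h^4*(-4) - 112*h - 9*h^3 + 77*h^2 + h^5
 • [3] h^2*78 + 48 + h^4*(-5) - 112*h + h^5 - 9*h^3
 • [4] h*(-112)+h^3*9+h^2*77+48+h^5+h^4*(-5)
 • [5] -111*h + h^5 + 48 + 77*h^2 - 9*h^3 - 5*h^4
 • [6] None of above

Expanding (h - 1) * (4+h) * (h - 4) * (-3+h) * (h - 1):
= h*(-112)+77*h^2+48+h^5+h^4*(-5) - 9*h^3
1) h*(-112)+77*h^2+48+h^5+h^4*(-5) - 9*h^3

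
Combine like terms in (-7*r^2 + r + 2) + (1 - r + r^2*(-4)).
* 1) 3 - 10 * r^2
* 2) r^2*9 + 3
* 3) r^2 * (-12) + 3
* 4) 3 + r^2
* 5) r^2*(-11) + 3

Adding the polynomials and combining like terms:
(-7*r^2 + r + 2) + (1 - r + r^2*(-4))
= r^2*(-11) + 3
5) r^2*(-11) + 3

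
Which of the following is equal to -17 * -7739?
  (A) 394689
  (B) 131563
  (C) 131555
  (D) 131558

-17 * -7739 = 131563
B) 131563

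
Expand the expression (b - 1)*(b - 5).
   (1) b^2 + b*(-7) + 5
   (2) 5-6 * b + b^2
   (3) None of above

Expanding (b - 1)*(b - 5):
= 5-6 * b + b^2
2) 5-6 * b + b^2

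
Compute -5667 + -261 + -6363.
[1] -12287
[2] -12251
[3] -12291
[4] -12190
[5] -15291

First: -5667 + -261 = -5928
Then: -5928 + -6363 = -12291
3) -12291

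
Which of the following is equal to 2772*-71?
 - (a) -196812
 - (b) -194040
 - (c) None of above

2772 * -71 = -196812
a) -196812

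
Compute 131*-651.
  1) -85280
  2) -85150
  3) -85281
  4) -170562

131 * -651 = -85281
3) -85281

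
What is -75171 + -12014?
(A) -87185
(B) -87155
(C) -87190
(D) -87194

-75171 + -12014 = -87185
A) -87185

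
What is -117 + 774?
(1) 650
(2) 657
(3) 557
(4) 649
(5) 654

-117 + 774 = 657
2) 657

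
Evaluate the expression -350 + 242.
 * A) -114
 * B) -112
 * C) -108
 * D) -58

-350 + 242 = -108
C) -108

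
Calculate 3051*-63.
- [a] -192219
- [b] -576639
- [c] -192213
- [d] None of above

3051 * -63 = -192213
c) -192213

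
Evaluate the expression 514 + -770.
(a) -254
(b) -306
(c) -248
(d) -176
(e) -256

514 + -770 = -256
e) -256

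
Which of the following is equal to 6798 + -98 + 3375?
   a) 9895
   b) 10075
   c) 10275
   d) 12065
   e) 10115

First: 6798 + -98 = 6700
Then: 6700 + 3375 = 10075
b) 10075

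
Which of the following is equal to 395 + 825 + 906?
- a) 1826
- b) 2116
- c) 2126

First: 395 + 825 = 1220
Then: 1220 + 906 = 2126
c) 2126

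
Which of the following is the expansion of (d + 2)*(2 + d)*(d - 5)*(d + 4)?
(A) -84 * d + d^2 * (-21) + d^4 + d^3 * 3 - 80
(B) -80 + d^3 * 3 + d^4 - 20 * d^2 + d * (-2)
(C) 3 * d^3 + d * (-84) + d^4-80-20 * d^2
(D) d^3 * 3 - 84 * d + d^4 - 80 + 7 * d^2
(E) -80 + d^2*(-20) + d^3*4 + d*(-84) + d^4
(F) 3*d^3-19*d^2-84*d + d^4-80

Expanding (d + 2)*(2 + d)*(d - 5)*(d + 4):
= 3 * d^3 + d * (-84) + d^4-80-20 * d^2
C) 3 * d^3 + d * (-84) + d^4-80-20 * d^2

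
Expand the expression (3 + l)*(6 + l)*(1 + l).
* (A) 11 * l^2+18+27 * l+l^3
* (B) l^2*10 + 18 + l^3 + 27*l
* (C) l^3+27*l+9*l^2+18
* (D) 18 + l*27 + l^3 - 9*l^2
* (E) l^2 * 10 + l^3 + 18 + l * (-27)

Expanding (3 + l)*(6 + l)*(1 + l):
= l^2*10 + 18 + l^3 + 27*l
B) l^2*10 + 18 + l^3 + 27*l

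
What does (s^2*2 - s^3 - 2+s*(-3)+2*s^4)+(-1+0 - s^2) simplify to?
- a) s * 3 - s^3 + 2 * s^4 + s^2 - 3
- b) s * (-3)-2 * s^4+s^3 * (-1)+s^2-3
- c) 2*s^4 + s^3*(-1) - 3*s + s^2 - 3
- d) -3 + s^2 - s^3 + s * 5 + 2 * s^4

Adding the polynomials and combining like terms:
(s^2*2 - s^3 - 2 + s*(-3) + 2*s^4) + (-1 + 0 - s^2)
= 2*s^4 + s^3*(-1) - 3*s + s^2 - 3
c) 2*s^4 + s^3*(-1) - 3*s + s^2 - 3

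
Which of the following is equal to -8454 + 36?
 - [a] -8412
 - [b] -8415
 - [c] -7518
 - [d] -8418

-8454 + 36 = -8418
d) -8418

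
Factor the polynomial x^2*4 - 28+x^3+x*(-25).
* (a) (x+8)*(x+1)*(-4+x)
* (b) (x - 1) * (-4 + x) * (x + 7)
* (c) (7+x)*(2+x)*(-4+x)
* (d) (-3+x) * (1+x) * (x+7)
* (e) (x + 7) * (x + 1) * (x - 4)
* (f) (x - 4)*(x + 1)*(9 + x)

We need to factor x^2*4 - 28+x^3+x*(-25).
The factored form is (x + 7) * (x + 1) * (x - 4).
e) (x + 7) * (x + 1) * (x - 4)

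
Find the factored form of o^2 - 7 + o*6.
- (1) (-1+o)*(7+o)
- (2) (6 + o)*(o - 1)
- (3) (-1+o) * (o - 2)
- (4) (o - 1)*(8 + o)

We need to factor o^2 - 7 + o*6.
The factored form is (-1+o)*(7+o).
1) (-1+o)*(7+o)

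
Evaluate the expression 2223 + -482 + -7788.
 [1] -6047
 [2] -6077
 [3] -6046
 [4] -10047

First: 2223 + -482 = 1741
Then: 1741 + -7788 = -6047
1) -6047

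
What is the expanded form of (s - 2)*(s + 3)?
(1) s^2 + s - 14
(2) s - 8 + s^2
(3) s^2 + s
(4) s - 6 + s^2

Expanding (s - 2)*(s + 3):
= s - 6 + s^2
4) s - 6 + s^2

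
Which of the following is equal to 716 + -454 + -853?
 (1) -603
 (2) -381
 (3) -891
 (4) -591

First: 716 + -454 = 262
Then: 262 + -853 = -591
4) -591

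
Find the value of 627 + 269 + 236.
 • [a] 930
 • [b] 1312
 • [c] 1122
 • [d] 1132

First: 627 + 269 = 896
Then: 896 + 236 = 1132
d) 1132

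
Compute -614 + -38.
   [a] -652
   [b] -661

-614 + -38 = -652
a) -652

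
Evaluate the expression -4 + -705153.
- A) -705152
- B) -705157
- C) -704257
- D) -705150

-4 + -705153 = -705157
B) -705157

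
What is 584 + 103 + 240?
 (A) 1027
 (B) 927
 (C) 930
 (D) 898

First: 584 + 103 = 687
Then: 687 + 240 = 927
B) 927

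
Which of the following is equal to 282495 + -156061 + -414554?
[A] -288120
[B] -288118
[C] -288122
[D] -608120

First: 282495 + -156061 = 126434
Then: 126434 + -414554 = -288120
A) -288120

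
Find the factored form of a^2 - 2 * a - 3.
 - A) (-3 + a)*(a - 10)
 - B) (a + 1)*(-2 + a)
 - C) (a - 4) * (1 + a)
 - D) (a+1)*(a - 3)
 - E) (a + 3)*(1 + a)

We need to factor a^2 - 2 * a - 3.
The factored form is (a+1)*(a - 3).
D) (a+1)*(a - 3)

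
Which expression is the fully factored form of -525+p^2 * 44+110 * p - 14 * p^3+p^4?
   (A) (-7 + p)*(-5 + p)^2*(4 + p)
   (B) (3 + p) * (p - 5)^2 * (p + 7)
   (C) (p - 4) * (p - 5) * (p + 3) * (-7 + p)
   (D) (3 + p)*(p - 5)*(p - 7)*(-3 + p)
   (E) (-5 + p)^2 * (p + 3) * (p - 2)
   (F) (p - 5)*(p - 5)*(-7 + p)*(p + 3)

We need to factor -525+p^2 * 44+110 * p - 14 * p^3+p^4.
The factored form is (p - 5)*(p - 5)*(-7 + p)*(p + 3).
F) (p - 5)*(p - 5)*(-7 + p)*(p + 3)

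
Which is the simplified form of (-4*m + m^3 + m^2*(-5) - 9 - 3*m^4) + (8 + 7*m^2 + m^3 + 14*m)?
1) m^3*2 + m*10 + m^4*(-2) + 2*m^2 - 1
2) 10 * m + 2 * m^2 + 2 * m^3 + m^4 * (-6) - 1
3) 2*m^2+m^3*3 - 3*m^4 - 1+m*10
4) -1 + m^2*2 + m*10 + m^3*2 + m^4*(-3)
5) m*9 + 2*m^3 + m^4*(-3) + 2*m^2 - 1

Adding the polynomials and combining like terms:
(-4*m + m^3 + m^2*(-5) - 9 - 3*m^4) + (8 + 7*m^2 + m^3 + 14*m)
= -1 + m^2*2 + m*10 + m^3*2 + m^4*(-3)
4) -1 + m^2*2 + m*10 + m^3*2 + m^4*(-3)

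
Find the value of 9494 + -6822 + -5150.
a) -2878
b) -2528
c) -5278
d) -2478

First: 9494 + -6822 = 2672
Then: 2672 + -5150 = -2478
d) -2478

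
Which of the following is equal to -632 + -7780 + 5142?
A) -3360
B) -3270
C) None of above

First: -632 + -7780 = -8412
Then: -8412 + 5142 = -3270
B) -3270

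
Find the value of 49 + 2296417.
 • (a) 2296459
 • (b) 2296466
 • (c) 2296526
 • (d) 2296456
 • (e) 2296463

49 + 2296417 = 2296466
b) 2296466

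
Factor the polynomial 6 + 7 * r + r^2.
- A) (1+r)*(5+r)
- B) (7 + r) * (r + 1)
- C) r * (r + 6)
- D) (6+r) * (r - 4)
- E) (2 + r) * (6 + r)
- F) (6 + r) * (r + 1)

We need to factor 6 + 7 * r + r^2.
The factored form is (6 + r) * (r + 1).
F) (6 + r) * (r + 1)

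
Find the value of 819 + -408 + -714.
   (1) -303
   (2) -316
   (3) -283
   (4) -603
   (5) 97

First: 819 + -408 = 411
Then: 411 + -714 = -303
1) -303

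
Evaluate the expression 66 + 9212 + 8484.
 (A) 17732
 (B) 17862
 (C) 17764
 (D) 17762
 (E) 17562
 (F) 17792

First: 66 + 9212 = 9278
Then: 9278 + 8484 = 17762
D) 17762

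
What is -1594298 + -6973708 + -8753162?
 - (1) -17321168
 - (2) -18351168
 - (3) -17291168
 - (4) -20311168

First: -1594298 + -6973708 = -8568006
Then: -8568006 + -8753162 = -17321168
1) -17321168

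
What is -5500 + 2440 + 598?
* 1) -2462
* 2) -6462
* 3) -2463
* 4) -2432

First: -5500 + 2440 = -3060
Then: -3060 + 598 = -2462
1) -2462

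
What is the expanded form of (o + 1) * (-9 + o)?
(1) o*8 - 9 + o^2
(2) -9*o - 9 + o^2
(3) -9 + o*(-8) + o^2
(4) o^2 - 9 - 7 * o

Expanding (o + 1) * (-9 + o):
= -9 + o*(-8) + o^2
3) -9 + o*(-8) + o^2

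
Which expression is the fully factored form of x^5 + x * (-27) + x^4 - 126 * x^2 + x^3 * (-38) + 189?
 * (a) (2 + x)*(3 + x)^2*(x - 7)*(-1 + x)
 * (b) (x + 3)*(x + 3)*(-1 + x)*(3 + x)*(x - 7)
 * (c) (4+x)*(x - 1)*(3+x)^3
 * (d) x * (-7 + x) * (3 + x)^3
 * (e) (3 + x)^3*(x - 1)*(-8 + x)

We need to factor x^5 + x * (-27) + x^4 - 126 * x^2 + x^3 * (-38) + 189.
The factored form is (x + 3)*(x + 3)*(-1 + x)*(3 + x)*(x - 7).
b) (x + 3)*(x + 3)*(-1 + x)*(3 + x)*(x - 7)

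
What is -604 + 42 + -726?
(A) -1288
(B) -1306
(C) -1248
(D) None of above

First: -604 + 42 = -562
Then: -562 + -726 = -1288
A) -1288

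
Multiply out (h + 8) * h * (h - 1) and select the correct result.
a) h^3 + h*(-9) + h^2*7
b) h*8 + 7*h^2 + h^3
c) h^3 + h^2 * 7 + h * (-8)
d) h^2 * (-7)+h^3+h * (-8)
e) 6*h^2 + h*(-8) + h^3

Expanding (h + 8) * h * (h - 1):
= h^3 + h^2 * 7 + h * (-8)
c) h^3 + h^2 * 7 + h * (-8)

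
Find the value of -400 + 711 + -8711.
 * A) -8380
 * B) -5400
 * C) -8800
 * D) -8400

First: -400 + 711 = 311
Then: 311 + -8711 = -8400
D) -8400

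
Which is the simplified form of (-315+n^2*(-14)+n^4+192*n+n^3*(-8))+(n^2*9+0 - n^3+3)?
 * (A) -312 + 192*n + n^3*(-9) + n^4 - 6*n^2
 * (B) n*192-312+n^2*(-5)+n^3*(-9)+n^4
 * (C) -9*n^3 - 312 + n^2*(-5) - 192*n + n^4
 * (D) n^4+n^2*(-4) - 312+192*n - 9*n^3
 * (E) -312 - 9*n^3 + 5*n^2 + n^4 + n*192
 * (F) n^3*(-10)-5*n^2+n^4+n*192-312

Adding the polynomials and combining like terms:
(-315 + n^2*(-14) + n^4 + 192*n + n^3*(-8)) + (n^2*9 + 0 - n^3 + 3)
= n*192-312+n^2*(-5)+n^3*(-9)+n^4
B) n*192-312+n^2*(-5)+n^3*(-9)+n^4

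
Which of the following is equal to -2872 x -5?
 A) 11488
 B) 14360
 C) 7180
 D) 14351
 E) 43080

-2872 * -5 = 14360
B) 14360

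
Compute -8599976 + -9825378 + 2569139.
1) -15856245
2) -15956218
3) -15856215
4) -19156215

First: -8599976 + -9825378 = -18425354
Then: -18425354 + 2569139 = -15856215
3) -15856215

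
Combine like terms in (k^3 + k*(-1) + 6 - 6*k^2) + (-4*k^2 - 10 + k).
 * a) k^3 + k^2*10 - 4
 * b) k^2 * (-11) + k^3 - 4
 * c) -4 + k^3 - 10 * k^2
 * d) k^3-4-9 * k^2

Adding the polynomials and combining like terms:
(k^3 + k*(-1) + 6 - 6*k^2) + (-4*k^2 - 10 + k)
= -4 + k^3 - 10 * k^2
c) -4 + k^3 - 10 * k^2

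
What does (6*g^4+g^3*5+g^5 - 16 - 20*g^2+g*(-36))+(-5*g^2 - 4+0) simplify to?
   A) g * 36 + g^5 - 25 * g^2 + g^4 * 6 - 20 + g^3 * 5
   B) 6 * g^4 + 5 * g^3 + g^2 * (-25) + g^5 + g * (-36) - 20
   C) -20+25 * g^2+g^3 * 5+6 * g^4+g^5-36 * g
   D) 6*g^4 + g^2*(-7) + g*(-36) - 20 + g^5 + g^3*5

Adding the polynomials and combining like terms:
(6*g^4 + g^3*5 + g^5 - 16 - 20*g^2 + g*(-36)) + (-5*g^2 - 4 + 0)
= 6 * g^4 + 5 * g^3 + g^2 * (-25) + g^5 + g * (-36) - 20
B) 6 * g^4 + 5 * g^3 + g^2 * (-25) + g^5 + g * (-36) - 20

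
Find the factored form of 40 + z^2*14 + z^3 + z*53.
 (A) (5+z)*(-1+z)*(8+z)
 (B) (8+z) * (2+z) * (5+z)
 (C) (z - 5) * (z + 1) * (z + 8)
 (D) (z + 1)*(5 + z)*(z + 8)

We need to factor 40 + z^2*14 + z^3 + z*53.
The factored form is (z + 1)*(5 + z)*(z + 8).
D) (z + 1)*(5 + z)*(z + 8)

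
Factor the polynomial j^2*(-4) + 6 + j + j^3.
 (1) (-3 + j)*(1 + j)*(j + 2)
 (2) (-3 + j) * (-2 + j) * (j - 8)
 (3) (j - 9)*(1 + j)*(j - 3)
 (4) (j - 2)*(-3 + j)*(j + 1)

We need to factor j^2*(-4) + 6 + j + j^3.
The factored form is (j - 2)*(-3 + j)*(j + 1).
4) (j - 2)*(-3 + j)*(j + 1)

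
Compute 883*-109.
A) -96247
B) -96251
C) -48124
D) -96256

883 * -109 = -96247
A) -96247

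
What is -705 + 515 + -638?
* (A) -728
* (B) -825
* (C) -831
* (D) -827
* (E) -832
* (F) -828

First: -705 + 515 = -190
Then: -190 + -638 = -828
F) -828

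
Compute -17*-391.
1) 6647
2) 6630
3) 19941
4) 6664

-17 * -391 = 6647
1) 6647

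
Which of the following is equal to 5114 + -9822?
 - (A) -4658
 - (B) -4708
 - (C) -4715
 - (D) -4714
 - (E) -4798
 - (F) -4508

5114 + -9822 = -4708
B) -4708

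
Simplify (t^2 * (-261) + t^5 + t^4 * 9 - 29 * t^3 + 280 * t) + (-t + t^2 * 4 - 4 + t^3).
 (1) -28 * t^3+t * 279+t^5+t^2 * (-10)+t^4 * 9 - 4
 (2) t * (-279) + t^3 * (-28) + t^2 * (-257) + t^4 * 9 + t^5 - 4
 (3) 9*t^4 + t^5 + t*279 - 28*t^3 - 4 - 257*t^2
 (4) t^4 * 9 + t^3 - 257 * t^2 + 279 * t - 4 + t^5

Adding the polynomials and combining like terms:
(t^2*(-261) + t^5 + t^4*9 - 29*t^3 + 280*t) + (-t + t^2*4 - 4 + t^3)
= 9*t^4 + t^5 + t*279 - 28*t^3 - 4 - 257*t^2
3) 9*t^4 + t^5 + t*279 - 28*t^3 - 4 - 257*t^2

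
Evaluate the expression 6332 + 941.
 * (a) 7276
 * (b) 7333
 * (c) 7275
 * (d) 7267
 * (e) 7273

6332 + 941 = 7273
e) 7273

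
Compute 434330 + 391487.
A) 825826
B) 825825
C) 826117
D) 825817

434330 + 391487 = 825817
D) 825817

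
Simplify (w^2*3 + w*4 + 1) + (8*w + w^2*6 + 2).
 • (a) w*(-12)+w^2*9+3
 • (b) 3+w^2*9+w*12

Adding the polynomials and combining like terms:
(w^2*3 + w*4 + 1) + (8*w + w^2*6 + 2)
= 3+w^2*9+w*12
b) 3+w^2*9+w*12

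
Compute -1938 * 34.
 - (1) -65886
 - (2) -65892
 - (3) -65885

-1938 * 34 = -65892
2) -65892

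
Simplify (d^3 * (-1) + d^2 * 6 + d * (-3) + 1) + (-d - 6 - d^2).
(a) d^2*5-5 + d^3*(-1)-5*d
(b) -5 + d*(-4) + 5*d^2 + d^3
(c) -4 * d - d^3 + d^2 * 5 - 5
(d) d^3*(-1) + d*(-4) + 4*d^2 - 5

Adding the polynomials and combining like terms:
(d^3*(-1) + d^2*6 + d*(-3) + 1) + (-d - 6 - d^2)
= -4 * d - d^3 + d^2 * 5 - 5
c) -4 * d - d^3 + d^2 * 5 - 5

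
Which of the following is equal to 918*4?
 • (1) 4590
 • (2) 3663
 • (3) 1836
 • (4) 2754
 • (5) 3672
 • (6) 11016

918 * 4 = 3672
5) 3672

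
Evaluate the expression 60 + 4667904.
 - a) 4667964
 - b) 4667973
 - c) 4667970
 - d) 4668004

60 + 4667904 = 4667964
a) 4667964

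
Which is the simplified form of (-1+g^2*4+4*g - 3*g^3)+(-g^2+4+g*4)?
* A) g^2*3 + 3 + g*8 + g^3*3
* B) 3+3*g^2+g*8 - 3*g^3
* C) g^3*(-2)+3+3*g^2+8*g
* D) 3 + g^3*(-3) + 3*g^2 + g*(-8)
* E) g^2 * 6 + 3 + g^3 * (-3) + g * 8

Adding the polynomials and combining like terms:
(-1 + g^2*4 + 4*g - 3*g^3) + (-g^2 + 4 + g*4)
= 3+3*g^2+g*8 - 3*g^3
B) 3+3*g^2+g*8 - 3*g^3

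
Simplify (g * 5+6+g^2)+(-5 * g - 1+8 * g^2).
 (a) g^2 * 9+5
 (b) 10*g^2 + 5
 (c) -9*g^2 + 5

Adding the polynomials and combining like terms:
(g*5 + 6 + g^2) + (-5*g - 1 + 8*g^2)
= g^2 * 9+5
a) g^2 * 9+5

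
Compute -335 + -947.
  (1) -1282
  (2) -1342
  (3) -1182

-335 + -947 = -1282
1) -1282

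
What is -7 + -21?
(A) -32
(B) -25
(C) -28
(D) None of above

-7 + -21 = -28
C) -28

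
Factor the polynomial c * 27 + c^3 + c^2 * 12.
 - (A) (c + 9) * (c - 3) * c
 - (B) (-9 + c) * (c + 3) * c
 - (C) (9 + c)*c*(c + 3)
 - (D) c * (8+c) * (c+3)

We need to factor c * 27 + c^3 + c^2 * 12.
The factored form is (9 + c)*c*(c + 3).
C) (9 + c)*c*(c + 3)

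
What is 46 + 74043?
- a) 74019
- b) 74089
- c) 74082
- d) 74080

46 + 74043 = 74089
b) 74089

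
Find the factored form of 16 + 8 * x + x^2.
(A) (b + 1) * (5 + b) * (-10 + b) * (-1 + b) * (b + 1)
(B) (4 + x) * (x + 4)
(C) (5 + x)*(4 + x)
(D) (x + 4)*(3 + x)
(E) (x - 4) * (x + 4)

We need to factor 16 + 8 * x + x^2.
The factored form is (4 + x) * (x + 4).
B) (4 + x) * (x + 4)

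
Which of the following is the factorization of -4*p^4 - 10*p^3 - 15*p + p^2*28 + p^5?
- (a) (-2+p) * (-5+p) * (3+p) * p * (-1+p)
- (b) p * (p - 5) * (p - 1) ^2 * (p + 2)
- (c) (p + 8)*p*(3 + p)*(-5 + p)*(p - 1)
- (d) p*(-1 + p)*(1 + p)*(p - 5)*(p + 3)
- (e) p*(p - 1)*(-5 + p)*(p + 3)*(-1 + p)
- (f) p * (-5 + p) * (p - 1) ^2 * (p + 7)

We need to factor -4*p^4 - 10*p^3 - 15*p + p^2*28 + p^5.
The factored form is p*(p - 1)*(-5 + p)*(p + 3)*(-1 + p).
e) p*(p - 1)*(-5 + p)*(p + 3)*(-1 + p)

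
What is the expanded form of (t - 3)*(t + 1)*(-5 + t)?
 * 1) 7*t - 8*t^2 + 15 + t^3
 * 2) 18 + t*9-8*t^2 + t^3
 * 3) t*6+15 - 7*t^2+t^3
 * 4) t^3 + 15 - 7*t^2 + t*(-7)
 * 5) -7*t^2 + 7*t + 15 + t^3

Expanding (t - 3)*(t + 1)*(-5 + t):
= -7*t^2 + 7*t + 15 + t^3
5) -7*t^2 + 7*t + 15 + t^3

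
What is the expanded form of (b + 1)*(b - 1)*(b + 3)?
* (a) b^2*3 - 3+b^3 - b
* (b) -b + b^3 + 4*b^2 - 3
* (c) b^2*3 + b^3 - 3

Expanding (b + 1)*(b - 1)*(b + 3):
= b^2*3 - 3+b^3 - b
a) b^2*3 - 3+b^3 - b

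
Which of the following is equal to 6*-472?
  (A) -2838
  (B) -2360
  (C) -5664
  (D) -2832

6 * -472 = -2832
D) -2832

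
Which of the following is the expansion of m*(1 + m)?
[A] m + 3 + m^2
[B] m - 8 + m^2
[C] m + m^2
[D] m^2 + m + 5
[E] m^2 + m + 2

Expanding m*(1 + m):
= m + m^2
C) m + m^2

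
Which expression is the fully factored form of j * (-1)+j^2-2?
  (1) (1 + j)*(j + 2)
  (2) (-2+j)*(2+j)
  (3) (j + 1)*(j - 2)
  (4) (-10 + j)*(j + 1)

We need to factor j * (-1)+j^2-2.
The factored form is (j + 1)*(j - 2).
3) (j + 1)*(j - 2)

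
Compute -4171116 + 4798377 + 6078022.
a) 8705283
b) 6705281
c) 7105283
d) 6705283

First: -4171116 + 4798377 = 627261
Then: 627261 + 6078022 = 6705283
d) 6705283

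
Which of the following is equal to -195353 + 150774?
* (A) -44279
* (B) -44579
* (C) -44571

-195353 + 150774 = -44579
B) -44579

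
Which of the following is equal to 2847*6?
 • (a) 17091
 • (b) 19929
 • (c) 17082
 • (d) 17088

2847 * 6 = 17082
c) 17082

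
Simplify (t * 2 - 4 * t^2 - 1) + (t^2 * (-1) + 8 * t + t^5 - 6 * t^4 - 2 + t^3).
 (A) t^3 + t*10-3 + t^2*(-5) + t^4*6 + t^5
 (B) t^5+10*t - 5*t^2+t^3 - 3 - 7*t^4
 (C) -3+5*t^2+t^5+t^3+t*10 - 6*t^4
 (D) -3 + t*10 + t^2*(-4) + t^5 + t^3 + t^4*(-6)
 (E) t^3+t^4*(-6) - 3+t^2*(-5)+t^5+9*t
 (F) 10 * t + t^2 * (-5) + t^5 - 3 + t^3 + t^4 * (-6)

Adding the polynomials and combining like terms:
(t*2 - 4*t^2 - 1) + (t^2*(-1) + 8*t + t^5 - 6*t^4 - 2 + t^3)
= 10 * t + t^2 * (-5) + t^5 - 3 + t^3 + t^4 * (-6)
F) 10 * t + t^2 * (-5) + t^5 - 3 + t^3 + t^4 * (-6)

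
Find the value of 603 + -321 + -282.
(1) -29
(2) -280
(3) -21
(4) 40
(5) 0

First: 603 + -321 = 282
Then: 282 + -282 = 0
5) 0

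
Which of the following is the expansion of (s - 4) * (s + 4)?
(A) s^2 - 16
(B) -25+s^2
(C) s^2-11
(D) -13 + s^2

Expanding (s - 4) * (s + 4):
= s^2 - 16
A) s^2 - 16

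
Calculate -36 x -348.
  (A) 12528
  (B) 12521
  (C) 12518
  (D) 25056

-36 * -348 = 12528
A) 12528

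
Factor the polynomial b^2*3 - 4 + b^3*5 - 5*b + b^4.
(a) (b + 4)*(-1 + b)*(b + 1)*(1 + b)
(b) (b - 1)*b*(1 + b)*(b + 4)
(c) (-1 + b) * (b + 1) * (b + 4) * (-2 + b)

We need to factor b^2*3 - 4 + b^3*5 - 5*b + b^4.
The factored form is (b + 4)*(-1 + b)*(b + 1)*(1 + b).
a) (b + 4)*(-1 + b)*(b + 1)*(1 + b)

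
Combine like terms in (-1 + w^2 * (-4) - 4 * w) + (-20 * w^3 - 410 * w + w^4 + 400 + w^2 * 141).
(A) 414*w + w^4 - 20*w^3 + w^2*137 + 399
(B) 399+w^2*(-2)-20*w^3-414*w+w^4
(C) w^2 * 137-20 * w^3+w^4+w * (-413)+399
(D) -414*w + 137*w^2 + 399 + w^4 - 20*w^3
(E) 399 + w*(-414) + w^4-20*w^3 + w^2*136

Adding the polynomials and combining like terms:
(-1 + w^2*(-4) - 4*w) + (-20*w^3 - 410*w + w^4 + 400 + w^2*141)
= -414*w + 137*w^2 + 399 + w^4 - 20*w^3
D) -414*w + 137*w^2 + 399 + w^4 - 20*w^3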